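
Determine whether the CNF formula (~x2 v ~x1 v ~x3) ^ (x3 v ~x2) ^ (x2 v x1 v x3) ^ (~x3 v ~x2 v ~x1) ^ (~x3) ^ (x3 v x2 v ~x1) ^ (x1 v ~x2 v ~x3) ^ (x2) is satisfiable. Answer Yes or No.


Check all 8 possible truth assignments.
Number of satisfying assignments found: 0.
The formula is unsatisfiable.

No


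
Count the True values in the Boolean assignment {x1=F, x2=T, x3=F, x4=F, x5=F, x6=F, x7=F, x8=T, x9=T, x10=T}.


The weight is the number of variables assigned True.
True variables: x2, x8, x9, x10.
Weight = 4.

4


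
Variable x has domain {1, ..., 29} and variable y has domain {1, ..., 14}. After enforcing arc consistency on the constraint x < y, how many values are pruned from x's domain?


For the constraint x < y, x needs a supporting value in y's domain.
x can be at most 13 (one less than y's maximum).
Valid x values from domain: 13 out of 29.
Pruned = 29 - 13 = 16.

16


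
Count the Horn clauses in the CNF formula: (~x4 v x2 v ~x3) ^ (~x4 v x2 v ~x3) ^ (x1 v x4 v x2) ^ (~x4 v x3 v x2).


A Horn clause has at most one positive literal.
Clause 1: 1 positive lit(s) -> Horn
Clause 2: 1 positive lit(s) -> Horn
Clause 3: 3 positive lit(s) -> not Horn
Clause 4: 2 positive lit(s) -> not Horn
Total Horn clauses = 2.

2


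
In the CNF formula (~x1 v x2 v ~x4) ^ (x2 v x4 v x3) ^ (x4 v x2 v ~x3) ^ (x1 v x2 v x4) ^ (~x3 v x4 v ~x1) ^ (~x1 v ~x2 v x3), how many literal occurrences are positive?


Scan each clause for unnegated literals.
Clause 1: 1 positive; Clause 2: 3 positive; Clause 3: 2 positive; Clause 4: 3 positive; Clause 5: 1 positive; Clause 6: 1 positive.
Total positive literal occurrences = 11.

11


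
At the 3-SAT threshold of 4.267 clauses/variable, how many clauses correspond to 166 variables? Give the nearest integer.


The 3-SAT phase transition occurs at approximately 4.267 clauses per variable.
m = 4.267 * 166 = 708.322.
Rounded to nearest integer: 708.

708


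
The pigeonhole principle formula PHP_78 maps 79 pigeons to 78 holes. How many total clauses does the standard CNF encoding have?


The PHP encoding has two parts:
1) At-least-one-hole clauses: 79 (one per pigeon, each with 78 literals).
2) At-most-one-pigeon-per-hole clauses: 78 holes * C(79,2) = 78 * 3081 = 240318.
Total clauses = 79 + 240318 = 240397.

240397


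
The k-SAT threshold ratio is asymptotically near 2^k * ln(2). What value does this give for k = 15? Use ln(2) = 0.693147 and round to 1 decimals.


Using the asymptotic formula: threshold ~ 2^k * ln(2).
2^15 = 32768.
32768 * 0.693147 = 22713.0.

22713.0


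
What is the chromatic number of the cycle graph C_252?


A cycle on an even number of vertices is bipartite: alternate two colors around the cycle.
Since 252 is even, two colors suffice, and at least two are needed because the graph has edges.
Chromatic number = 2.

2


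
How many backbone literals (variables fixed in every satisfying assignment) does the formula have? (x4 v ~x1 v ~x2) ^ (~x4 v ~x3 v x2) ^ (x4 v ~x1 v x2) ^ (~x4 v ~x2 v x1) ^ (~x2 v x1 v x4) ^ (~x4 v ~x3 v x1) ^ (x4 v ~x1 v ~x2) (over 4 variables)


Find all satisfying assignments: 6 model(s).
Check which variables have the same value in every model.
No variable is fixed across all models.
Backbone size = 0.

0


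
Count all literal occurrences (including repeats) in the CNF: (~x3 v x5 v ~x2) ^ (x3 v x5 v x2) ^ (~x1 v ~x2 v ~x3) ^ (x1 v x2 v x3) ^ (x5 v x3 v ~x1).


Clause lengths: 3, 3, 3, 3, 3.
Sum = 3 + 3 + 3 + 3 + 3 = 15.

15


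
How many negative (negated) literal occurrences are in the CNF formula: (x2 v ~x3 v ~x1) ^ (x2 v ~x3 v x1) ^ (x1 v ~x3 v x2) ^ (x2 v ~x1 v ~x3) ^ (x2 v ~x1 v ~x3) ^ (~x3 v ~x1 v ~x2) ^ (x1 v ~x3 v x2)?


Scan each clause for negated literals.
Clause 1: 2 negative; Clause 2: 1 negative; Clause 3: 1 negative; Clause 4: 2 negative; Clause 5: 2 negative; Clause 6: 3 negative; Clause 7: 1 negative.
Total negative literal occurrences = 12.

12


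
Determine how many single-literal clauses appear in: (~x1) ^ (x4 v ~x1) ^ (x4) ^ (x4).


A unit clause contains exactly one literal.
Unit clauses found: (~x1), (x4), (x4).
Count = 3.

3


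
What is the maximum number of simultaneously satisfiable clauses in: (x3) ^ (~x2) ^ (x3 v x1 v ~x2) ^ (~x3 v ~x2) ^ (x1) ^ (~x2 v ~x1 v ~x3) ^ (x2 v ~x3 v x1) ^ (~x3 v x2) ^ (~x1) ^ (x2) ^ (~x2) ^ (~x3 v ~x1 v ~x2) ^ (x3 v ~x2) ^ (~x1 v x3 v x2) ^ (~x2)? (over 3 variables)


Enumerate all 8 truth assignments.
For each, count how many of the 15 clauses are satisfied.
The formula is not fully satisfiable, so the maximum is below 15.
Maximum simultaneously satisfiable clauses = 12.

12


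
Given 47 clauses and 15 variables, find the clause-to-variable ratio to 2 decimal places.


Clause-to-variable ratio = clauses / variables.
47 / 15 = 3.13.

3.13


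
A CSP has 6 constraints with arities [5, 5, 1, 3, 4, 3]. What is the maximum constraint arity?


The arities are: 5, 5, 1, 3, 4, 3.
Scan for the maximum value.
Maximum arity = 5.

5


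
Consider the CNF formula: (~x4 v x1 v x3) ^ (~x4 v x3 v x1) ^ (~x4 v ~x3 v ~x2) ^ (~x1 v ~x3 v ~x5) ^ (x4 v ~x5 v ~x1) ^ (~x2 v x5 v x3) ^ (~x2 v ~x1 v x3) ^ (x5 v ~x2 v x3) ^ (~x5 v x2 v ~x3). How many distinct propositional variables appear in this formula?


Identify each distinct variable in the formula.
Variables found: x1, x2, x3, x4, x5.
Total distinct variables = 5.

5


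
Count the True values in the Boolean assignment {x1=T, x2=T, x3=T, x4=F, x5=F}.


The weight is the number of variables assigned True.
True variables: x1, x2, x3.
Weight = 3.

3


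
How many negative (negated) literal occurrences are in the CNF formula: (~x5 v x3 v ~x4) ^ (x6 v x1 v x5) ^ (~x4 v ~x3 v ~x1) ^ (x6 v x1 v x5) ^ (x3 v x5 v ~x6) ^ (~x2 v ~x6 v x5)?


Scan each clause for negated literals.
Clause 1: 2 negative; Clause 2: 0 negative; Clause 3: 3 negative; Clause 4: 0 negative; Clause 5: 1 negative; Clause 6: 2 negative.
Total negative literal occurrences = 8.

8


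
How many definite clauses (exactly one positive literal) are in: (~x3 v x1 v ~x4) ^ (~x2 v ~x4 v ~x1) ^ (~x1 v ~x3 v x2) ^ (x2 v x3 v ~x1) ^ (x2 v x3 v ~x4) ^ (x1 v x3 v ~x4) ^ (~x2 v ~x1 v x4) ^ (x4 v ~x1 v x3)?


A definite clause has exactly one positive literal.
Clause 1: 1 positive -> definite
Clause 2: 0 positive -> not definite
Clause 3: 1 positive -> definite
Clause 4: 2 positive -> not definite
Clause 5: 2 positive -> not definite
Clause 6: 2 positive -> not definite
Clause 7: 1 positive -> definite
Clause 8: 2 positive -> not definite
Definite clause count = 3.

3


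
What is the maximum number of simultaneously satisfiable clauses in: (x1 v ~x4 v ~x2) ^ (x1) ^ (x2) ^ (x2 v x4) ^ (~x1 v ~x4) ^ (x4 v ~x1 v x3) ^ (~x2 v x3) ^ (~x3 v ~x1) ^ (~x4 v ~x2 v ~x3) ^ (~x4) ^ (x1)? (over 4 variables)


Enumerate all 16 truth assignments.
For each, count how many of the 11 clauses are satisfied.
The formula is not fully satisfiable, so the maximum is below 11.
Maximum simultaneously satisfiable clauses = 10.

10


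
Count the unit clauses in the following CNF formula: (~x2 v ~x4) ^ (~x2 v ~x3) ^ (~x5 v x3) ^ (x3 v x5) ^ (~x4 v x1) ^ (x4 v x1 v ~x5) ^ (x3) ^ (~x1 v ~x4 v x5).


A unit clause contains exactly one literal.
Unit clauses found: (x3).
Count = 1.

1


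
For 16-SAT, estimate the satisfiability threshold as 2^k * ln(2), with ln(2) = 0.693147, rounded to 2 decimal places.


Using the asymptotic formula: threshold ~ 2^k * ln(2).
2^16 = 65536.
65536 * 0.693147 = 45426.08.

45426.08


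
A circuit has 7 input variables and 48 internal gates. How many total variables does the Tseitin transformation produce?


The Tseitin transformation introduces one auxiliary variable per gate.
Total variables = inputs + gates = 7 + 48 = 55.

55


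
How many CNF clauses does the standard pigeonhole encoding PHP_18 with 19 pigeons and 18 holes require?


The PHP encoding has two parts:
1) At-least-one-hole clauses: 19 (one per pigeon, each with 18 literals).
2) At-most-one-pigeon-per-hole clauses: 18 holes * C(19,2) = 18 * 171 = 3078.
Total clauses = 19 + 3078 = 3097.

3097


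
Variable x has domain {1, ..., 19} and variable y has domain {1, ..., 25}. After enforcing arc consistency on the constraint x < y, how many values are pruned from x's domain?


For the constraint x < y, x needs a supporting value in y's domain.
x can be at most 24 (one less than y's maximum).
Valid x values from domain: 19 out of 19.
Pruned = 19 - 19 = 0.

0


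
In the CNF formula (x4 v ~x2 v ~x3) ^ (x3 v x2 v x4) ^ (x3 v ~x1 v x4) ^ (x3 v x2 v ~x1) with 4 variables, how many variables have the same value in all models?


Find all satisfying assignments: 10 model(s).
Check which variables have the same value in every model.
No variable is fixed across all models.
Backbone size = 0.

0


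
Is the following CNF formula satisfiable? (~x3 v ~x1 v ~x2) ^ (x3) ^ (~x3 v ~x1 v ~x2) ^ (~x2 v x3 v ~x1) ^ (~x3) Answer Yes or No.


Check all 8 possible truth assignments.
Number of satisfying assignments found: 0.
The formula is unsatisfiable.

No


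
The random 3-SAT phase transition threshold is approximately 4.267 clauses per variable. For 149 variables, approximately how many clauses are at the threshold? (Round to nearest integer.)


The 3-SAT phase transition occurs at approximately 4.267 clauses per variable.
m = 4.267 * 149 = 635.783.
Rounded to nearest integer: 636.

636


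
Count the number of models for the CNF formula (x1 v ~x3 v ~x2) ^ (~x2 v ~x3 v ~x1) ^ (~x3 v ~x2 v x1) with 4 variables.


Enumerate all 16 truth assignments over 4 variables.
Test each against every clause.
Satisfying assignments found: 12.

12


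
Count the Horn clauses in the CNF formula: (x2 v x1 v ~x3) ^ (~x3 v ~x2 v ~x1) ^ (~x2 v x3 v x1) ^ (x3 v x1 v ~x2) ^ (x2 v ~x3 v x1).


A Horn clause has at most one positive literal.
Clause 1: 2 positive lit(s) -> not Horn
Clause 2: 0 positive lit(s) -> Horn
Clause 3: 2 positive lit(s) -> not Horn
Clause 4: 2 positive lit(s) -> not Horn
Clause 5: 2 positive lit(s) -> not Horn
Total Horn clauses = 1.

1


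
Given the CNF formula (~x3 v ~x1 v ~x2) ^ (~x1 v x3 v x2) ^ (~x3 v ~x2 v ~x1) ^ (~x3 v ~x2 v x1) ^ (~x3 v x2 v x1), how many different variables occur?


Identify each distinct variable in the formula.
Variables found: x1, x2, x3.
Total distinct variables = 3.

3


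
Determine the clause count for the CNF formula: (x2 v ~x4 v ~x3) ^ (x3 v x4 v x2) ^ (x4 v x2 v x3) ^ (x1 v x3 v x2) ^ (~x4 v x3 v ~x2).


Each group enclosed in parentheses joined by ^ is one clause.
Counting the conjuncts: 5 clauses.

5


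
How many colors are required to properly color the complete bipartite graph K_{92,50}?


K_{92,50} is bipartite by definition: the two parts are independent sets, with every edge crossing between them.
Color all vertices in one part with color 1 and all vertices in the other part with color 2.
Since the graph has at least one edge, one color does not suffice.
Chromatic number = 2.

2


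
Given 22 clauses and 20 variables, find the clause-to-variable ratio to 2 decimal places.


Clause-to-variable ratio = clauses / variables.
22 / 20 = 1.1.

1.1


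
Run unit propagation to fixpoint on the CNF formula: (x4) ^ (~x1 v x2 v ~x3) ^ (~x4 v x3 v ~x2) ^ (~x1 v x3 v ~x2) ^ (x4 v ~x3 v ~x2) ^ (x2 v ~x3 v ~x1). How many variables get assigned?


Unit propagation repeatedly assigns the literal in any unit clause, then simplifies.
Assignments in order: x4 = T.
No further unit clauses remain.
Total variables assigned = 1.

1


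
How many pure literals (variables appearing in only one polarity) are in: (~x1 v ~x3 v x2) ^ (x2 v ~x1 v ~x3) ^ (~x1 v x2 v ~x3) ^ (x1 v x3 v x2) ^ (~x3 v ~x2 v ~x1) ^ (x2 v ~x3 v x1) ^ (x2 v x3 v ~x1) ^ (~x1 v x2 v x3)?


A pure literal appears in only one polarity across all clauses.
No pure literals found.
Count = 0.

0


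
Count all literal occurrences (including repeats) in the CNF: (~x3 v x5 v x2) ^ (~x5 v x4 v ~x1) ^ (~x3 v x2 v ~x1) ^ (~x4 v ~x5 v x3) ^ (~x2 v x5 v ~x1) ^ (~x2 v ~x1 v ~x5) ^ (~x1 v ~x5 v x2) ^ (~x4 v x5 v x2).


Clause lengths: 3, 3, 3, 3, 3, 3, 3, 3.
Sum = 3 + 3 + 3 + 3 + 3 + 3 + 3 + 3 = 24.

24


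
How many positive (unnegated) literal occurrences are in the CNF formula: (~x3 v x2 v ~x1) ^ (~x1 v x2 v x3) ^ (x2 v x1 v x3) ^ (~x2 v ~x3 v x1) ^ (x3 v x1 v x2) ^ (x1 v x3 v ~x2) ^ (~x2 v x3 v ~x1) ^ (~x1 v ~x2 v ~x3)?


Scan each clause for unnegated literals.
Clause 1: 1 positive; Clause 2: 2 positive; Clause 3: 3 positive; Clause 4: 1 positive; Clause 5: 3 positive; Clause 6: 2 positive; Clause 7: 1 positive; Clause 8: 0 positive.
Total positive literal occurrences = 13.

13


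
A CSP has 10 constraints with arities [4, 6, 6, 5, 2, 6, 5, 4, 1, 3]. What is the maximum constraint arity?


The arities are: 4, 6, 6, 5, 2, 6, 5, 4, 1, 3.
Scan for the maximum value.
Maximum arity = 6.

6


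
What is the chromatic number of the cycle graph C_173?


An odd cycle cannot be 2-colored: alternating two colors around the cycle returns to the start with a conflict.
Since 173 is odd, three colors are required (and three suffice).
Chromatic number = 3.

3


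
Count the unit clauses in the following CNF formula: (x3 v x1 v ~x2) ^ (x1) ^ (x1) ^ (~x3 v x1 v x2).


A unit clause contains exactly one literal.
Unit clauses found: (x1), (x1).
Count = 2.

2


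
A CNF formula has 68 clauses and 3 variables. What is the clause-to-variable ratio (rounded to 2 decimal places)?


Clause-to-variable ratio = clauses / variables.
68 / 3 = 22.67.

22.67


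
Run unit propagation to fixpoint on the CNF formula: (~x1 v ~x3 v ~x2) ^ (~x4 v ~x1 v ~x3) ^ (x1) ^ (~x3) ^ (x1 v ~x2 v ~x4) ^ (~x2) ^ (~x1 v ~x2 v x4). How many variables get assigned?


Unit propagation repeatedly assigns the literal in any unit clause, then simplifies.
Assignments in order: x1 = T, x3 = F, x2 = F.
No further unit clauses remain.
Total variables assigned = 3.

3


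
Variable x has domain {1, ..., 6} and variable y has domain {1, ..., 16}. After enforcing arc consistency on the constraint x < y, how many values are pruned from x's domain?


For the constraint x < y, x needs a supporting value in y's domain.
x can be at most 15 (one less than y's maximum).
Valid x values from domain: 6 out of 6.
Pruned = 6 - 6 = 0.

0


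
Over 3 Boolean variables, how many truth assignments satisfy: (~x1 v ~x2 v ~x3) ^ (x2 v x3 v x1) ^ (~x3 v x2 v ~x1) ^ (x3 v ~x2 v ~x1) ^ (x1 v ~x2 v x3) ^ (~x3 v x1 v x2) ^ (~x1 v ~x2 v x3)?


Enumerate all 8 truth assignments over 3 variables.
Test each against every clause.
Satisfying assignments found: 2.

2


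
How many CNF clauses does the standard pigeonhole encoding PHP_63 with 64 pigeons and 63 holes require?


The PHP encoding has two parts:
1) At-least-one-hole clauses: 64 (one per pigeon, each with 63 literals).
2) At-most-one-pigeon-per-hole clauses: 63 holes * C(64,2) = 63 * 2016 = 127008.
Total clauses = 64 + 127008 = 127072.

127072


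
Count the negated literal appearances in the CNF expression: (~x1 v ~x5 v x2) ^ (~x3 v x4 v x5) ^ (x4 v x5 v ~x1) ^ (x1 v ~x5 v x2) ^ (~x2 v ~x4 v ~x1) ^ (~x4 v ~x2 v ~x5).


Scan each clause for negated literals.
Clause 1: 2 negative; Clause 2: 1 negative; Clause 3: 1 negative; Clause 4: 1 negative; Clause 5: 3 negative; Clause 6: 3 negative.
Total negative literal occurrences = 11.

11


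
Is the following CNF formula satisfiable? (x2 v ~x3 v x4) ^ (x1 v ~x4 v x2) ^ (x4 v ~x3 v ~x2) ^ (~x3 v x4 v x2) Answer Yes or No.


Check all 16 possible truth assignments.
Number of satisfying assignments found: 10.
The formula is satisfiable.

Yes


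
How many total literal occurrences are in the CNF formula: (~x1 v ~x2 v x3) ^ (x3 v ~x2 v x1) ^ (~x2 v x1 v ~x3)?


Clause lengths: 3, 3, 3.
Sum = 3 + 3 + 3 = 9.

9


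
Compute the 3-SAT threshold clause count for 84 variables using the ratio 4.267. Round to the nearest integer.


The 3-SAT phase transition occurs at approximately 4.267 clauses per variable.
m = 4.267 * 84 = 358.428.
Rounded to nearest integer: 358.

358


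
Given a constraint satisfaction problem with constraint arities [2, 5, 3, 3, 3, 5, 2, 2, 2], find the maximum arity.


The arities are: 2, 5, 3, 3, 3, 5, 2, 2, 2.
Scan for the maximum value.
Maximum arity = 5.

5


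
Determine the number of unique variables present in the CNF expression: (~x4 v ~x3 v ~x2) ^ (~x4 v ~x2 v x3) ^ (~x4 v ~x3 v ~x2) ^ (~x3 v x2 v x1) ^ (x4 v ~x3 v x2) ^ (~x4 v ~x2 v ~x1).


Identify each distinct variable in the formula.
Variables found: x1, x2, x3, x4.
Total distinct variables = 4.

4


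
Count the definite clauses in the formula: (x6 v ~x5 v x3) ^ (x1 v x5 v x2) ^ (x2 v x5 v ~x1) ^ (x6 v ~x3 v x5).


A definite clause has exactly one positive literal.
Clause 1: 2 positive -> not definite
Clause 2: 3 positive -> not definite
Clause 3: 2 positive -> not definite
Clause 4: 2 positive -> not definite
Definite clause count = 0.

0


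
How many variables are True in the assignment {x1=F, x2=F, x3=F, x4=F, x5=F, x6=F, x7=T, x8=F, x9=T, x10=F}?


The weight is the number of variables assigned True.
True variables: x7, x9.
Weight = 2.

2


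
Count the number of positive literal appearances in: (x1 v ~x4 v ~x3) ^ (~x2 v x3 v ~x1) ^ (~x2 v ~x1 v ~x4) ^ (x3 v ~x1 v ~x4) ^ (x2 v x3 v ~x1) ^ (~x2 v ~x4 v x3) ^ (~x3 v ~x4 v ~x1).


Scan each clause for unnegated literals.
Clause 1: 1 positive; Clause 2: 1 positive; Clause 3: 0 positive; Clause 4: 1 positive; Clause 5: 2 positive; Clause 6: 1 positive; Clause 7: 0 positive.
Total positive literal occurrences = 6.

6


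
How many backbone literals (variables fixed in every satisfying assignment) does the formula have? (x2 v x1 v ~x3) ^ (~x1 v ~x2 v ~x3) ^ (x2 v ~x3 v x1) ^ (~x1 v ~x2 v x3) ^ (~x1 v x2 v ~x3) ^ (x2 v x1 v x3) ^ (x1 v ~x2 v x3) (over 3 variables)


Find all satisfying assignments: 2 model(s).
Check which variables have the same value in every model.
No variable is fixed across all models.
Backbone size = 0.

0


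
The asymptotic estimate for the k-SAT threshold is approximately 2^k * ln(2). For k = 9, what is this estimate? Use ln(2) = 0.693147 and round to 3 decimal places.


Using the asymptotic formula: threshold ~ 2^k * ln(2).
2^9 = 512.
512 * 0.693147 = 354.891.

354.891


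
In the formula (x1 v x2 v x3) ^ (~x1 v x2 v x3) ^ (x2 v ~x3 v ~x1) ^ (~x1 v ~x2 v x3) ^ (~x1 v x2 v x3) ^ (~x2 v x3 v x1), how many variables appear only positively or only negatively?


A pure literal appears in only one polarity across all clauses.
No pure literals found.
Count = 0.

0


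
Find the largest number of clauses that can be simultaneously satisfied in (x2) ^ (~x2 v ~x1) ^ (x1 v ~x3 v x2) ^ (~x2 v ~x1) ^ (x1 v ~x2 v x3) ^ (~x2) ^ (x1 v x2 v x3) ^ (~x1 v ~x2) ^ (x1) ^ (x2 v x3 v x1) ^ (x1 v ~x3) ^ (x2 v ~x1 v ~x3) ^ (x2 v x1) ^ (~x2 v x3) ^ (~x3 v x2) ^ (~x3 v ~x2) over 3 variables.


Enumerate all 8 truth assignments.
For each, count how many of the 16 clauses are satisfied.
The formula is not fully satisfiable, so the maximum is below 16.
Maximum simultaneously satisfiable clauses = 15.

15


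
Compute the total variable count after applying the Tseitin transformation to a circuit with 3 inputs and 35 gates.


The Tseitin transformation introduces one auxiliary variable per gate.
Total variables = inputs + gates = 3 + 35 = 38.

38


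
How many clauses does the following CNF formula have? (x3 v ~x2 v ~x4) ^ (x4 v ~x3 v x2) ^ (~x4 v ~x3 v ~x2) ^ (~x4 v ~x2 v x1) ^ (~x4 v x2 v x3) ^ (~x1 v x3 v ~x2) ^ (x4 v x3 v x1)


Each group enclosed in parentheses joined by ^ is one clause.
Counting the conjuncts: 7 clauses.

7


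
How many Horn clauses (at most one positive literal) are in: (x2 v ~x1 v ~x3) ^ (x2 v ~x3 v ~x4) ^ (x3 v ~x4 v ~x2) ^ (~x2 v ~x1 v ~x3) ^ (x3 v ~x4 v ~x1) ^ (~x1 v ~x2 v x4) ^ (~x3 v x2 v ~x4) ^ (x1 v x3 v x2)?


A Horn clause has at most one positive literal.
Clause 1: 1 positive lit(s) -> Horn
Clause 2: 1 positive lit(s) -> Horn
Clause 3: 1 positive lit(s) -> Horn
Clause 4: 0 positive lit(s) -> Horn
Clause 5: 1 positive lit(s) -> Horn
Clause 6: 1 positive lit(s) -> Horn
Clause 7: 1 positive lit(s) -> Horn
Clause 8: 3 positive lit(s) -> not Horn
Total Horn clauses = 7.

7


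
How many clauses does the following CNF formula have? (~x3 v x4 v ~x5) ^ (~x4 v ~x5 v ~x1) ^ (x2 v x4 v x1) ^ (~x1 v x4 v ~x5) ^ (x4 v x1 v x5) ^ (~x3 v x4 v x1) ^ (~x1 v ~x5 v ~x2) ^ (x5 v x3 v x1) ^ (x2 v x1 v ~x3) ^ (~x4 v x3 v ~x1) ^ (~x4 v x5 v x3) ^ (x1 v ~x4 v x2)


Each group enclosed in parentheses joined by ^ is one clause.
Counting the conjuncts: 12 clauses.

12


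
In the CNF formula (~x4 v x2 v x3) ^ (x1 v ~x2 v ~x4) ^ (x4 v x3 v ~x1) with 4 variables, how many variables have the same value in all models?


Find all satisfying assignments: 10 model(s).
Check which variables have the same value in every model.
No variable is fixed across all models.
Backbone size = 0.

0


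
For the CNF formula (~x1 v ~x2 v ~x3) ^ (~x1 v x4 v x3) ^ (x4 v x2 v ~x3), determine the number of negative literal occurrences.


Scan each clause for negated literals.
Clause 1: 3 negative; Clause 2: 1 negative; Clause 3: 1 negative.
Total negative literal occurrences = 5.

5


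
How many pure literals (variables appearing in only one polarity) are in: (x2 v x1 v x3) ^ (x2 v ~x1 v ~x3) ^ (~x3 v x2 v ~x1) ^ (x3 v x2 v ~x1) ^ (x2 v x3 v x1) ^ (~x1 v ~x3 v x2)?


A pure literal appears in only one polarity across all clauses.
Pure literals: x2 (positive only).
Count = 1.

1


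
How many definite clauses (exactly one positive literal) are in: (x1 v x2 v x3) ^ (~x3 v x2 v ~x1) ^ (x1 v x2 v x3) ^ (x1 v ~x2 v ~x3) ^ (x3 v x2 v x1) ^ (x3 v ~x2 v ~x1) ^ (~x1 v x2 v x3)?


A definite clause has exactly one positive literal.
Clause 1: 3 positive -> not definite
Clause 2: 1 positive -> definite
Clause 3: 3 positive -> not definite
Clause 4: 1 positive -> definite
Clause 5: 3 positive -> not definite
Clause 6: 1 positive -> definite
Clause 7: 2 positive -> not definite
Definite clause count = 3.

3


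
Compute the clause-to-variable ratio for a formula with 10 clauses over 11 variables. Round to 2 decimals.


Clause-to-variable ratio = clauses / variables.
10 / 11 = 0.91.

0.91


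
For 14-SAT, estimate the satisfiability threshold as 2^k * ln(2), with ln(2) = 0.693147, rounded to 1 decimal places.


Using the asymptotic formula: threshold ~ 2^k * ln(2).
2^14 = 16384.
16384 * 0.693147 = 11356.5.

11356.5


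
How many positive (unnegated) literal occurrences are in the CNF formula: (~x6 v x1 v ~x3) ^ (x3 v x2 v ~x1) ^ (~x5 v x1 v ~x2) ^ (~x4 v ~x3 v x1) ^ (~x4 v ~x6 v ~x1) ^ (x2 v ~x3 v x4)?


Scan each clause for unnegated literals.
Clause 1: 1 positive; Clause 2: 2 positive; Clause 3: 1 positive; Clause 4: 1 positive; Clause 5: 0 positive; Clause 6: 2 positive.
Total positive literal occurrences = 7.

7


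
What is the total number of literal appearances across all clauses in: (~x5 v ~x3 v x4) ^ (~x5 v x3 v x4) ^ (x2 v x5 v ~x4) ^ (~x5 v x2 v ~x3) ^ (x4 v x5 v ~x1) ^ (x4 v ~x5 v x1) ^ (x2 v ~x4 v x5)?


Clause lengths: 3, 3, 3, 3, 3, 3, 3.
Sum = 3 + 3 + 3 + 3 + 3 + 3 + 3 = 21.

21


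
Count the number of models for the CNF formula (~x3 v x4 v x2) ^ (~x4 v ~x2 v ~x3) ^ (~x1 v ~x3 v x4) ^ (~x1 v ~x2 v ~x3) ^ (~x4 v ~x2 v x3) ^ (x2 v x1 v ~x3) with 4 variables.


Enumerate all 16 truth assignments over 4 variables.
Test each against every clause.
Satisfying assignments found: 8.

8


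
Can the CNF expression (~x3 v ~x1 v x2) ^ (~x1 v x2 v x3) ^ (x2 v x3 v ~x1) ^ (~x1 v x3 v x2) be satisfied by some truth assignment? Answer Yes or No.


Check all 8 possible truth assignments.
Number of satisfying assignments found: 6.
The formula is satisfiable.

Yes


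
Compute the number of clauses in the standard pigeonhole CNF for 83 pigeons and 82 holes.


The PHP encoding has two parts:
1) At-least-one-hole clauses: 83 (one per pigeon, each with 82 literals).
2) At-most-one-pigeon-per-hole clauses: 82 holes * C(83,2) = 82 * 3403 = 279046.
Total clauses = 83 + 279046 = 279129.

279129


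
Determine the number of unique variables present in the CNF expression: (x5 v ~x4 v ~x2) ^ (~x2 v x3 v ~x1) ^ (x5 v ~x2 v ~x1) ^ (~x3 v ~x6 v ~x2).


Identify each distinct variable in the formula.
Variables found: x1, x2, x3, x4, x5, x6.
Total distinct variables = 6.

6


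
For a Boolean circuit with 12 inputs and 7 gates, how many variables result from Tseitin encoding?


The Tseitin transformation introduces one auxiliary variable per gate.
Total variables = inputs + gates = 12 + 7 = 19.

19


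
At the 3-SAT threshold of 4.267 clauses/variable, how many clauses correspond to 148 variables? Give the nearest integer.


The 3-SAT phase transition occurs at approximately 4.267 clauses per variable.
m = 4.267 * 148 = 631.516.
Rounded to nearest integer: 632.

632


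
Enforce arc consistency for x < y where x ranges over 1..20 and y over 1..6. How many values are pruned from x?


For the constraint x < y, x needs a supporting value in y's domain.
x can be at most 5 (one less than y's maximum).
Valid x values from domain: 5 out of 20.
Pruned = 20 - 5 = 15.

15


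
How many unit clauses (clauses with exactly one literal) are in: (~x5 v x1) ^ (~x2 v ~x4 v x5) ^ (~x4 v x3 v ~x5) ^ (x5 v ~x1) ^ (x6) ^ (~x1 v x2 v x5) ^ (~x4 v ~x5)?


A unit clause contains exactly one literal.
Unit clauses found: (x6).
Count = 1.

1


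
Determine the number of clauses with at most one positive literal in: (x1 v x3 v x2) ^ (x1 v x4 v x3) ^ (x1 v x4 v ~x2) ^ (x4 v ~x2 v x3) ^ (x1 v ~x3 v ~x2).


A Horn clause has at most one positive literal.
Clause 1: 3 positive lit(s) -> not Horn
Clause 2: 3 positive lit(s) -> not Horn
Clause 3: 2 positive lit(s) -> not Horn
Clause 4: 2 positive lit(s) -> not Horn
Clause 5: 1 positive lit(s) -> Horn
Total Horn clauses = 1.

1


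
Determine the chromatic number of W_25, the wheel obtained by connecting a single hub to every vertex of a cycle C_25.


W_25 consists of the cycle C_25 together with a hub vertex adjacent to every cycle vertex.
The cycle C_25 needs 3 colors (odd cycle -> 3).
The hub is adjacent to every cycle vertex, so it must receive a new color distinct from all of them.
Chromatic number = 3 + 1 = 4.

4


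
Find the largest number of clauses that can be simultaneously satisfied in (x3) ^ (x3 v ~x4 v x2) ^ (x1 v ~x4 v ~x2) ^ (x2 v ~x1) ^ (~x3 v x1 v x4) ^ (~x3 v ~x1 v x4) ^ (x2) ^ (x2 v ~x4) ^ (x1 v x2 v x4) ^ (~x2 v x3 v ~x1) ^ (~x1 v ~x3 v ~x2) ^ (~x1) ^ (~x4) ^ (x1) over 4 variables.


Enumerate all 16 truth assignments.
For each, count how many of the 14 clauses are satisfied.
The formula is not fully satisfiable, so the maximum is below 14.
Maximum simultaneously satisfiable clauses = 12.

12


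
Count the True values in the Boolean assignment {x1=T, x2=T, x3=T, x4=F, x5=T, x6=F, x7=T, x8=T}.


The weight is the number of variables assigned True.
True variables: x1, x2, x3, x5, x7, x8.
Weight = 6.

6


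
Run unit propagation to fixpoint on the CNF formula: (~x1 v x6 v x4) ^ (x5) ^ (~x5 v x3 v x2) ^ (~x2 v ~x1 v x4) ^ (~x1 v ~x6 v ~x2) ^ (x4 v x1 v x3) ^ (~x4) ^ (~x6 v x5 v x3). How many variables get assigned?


Unit propagation repeatedly assigns the literal in any unit clause, then simplifies.
Assignments in order: x5 = T, x4 = F.
No further unit clauses remain.
Total variables assigned = 2.

2


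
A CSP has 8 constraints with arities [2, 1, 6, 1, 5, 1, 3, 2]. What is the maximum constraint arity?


The arities are: 2, 1, 6, 1, 5, 1, 3, 2.
Scan for the maximum value.
Maximum arity = 6.

6


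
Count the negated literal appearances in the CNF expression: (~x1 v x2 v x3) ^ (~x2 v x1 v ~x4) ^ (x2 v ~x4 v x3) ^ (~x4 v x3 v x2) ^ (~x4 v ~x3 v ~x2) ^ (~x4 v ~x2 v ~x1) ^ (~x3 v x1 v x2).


Scan each clause for negated literals.
Clause 1: 1 negative; Clause 2: 2 negative; Clause 3: 1 negative; Clause 4: 1 negative; Clause 5: 3 negative; Clause 6: 3 negative; Clause 7: 1 negative.
Total negative literal occurrences = 12.

12


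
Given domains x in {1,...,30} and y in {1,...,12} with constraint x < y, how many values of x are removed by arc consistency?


For the constraint x < y, x needs a supporting value in y's domain.
x can be at most 11 (one less than y's maximum).
Valid x values from domain: 11 out of 30.
Pruned = 30 - 11 = 19.

19


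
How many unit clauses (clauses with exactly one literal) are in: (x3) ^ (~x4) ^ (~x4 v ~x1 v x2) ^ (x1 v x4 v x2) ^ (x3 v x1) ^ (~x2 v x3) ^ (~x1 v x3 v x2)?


A unit clause contains exactly one literal.
Unit clauses found: (x3), (~x4).
Count = 2.

2


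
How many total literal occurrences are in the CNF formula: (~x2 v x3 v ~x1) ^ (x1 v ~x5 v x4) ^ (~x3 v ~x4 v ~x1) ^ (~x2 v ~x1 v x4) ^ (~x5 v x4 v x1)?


Clause lengths: 3, 3, 3, 3, 3.
Sum = 3 + 3 + 3 + 3 + 3 = 15.

15


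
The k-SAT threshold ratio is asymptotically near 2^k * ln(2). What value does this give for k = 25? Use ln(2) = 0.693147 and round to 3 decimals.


Using the asymptotic formula: threshold ~ 2^k * ln(2).
2^25 = 33554432.
33554432 * 0.693147 = 23258153.878.

23258153.878


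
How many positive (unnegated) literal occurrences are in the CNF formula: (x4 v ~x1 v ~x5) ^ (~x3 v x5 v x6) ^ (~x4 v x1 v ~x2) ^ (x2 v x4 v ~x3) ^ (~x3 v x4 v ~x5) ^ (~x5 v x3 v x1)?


Scan each clause for unnegated literals.
Clause 1: 1 positive; Clause 2: 2 positive; Clause 3: 1 positive; Clause 4: 2 positive; Clause 5: 1 positive; Clause 6: 2 positive.
Total positive literal occurrences = 9.

9


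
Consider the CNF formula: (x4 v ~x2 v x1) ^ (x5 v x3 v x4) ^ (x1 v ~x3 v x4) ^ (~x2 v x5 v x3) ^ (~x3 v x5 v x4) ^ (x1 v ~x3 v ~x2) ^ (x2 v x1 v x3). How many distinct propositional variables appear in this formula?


Identify each distinct variable in the formula.
Variables found: x1, x2, x3, x4, x5.
Total distinct variables = 5.

5


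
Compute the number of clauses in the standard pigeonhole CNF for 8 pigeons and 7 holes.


The PHP encoding has two parts:
1) At-least-one-hole clauses: 8 (one per pigeon, each with 7 literals).
2) At-most-one-pigeon-per-hole clauses: 7 holes * C(8,2) = 7 * 28 = 196.
Total clauses = 8 + 196 = 204.

204


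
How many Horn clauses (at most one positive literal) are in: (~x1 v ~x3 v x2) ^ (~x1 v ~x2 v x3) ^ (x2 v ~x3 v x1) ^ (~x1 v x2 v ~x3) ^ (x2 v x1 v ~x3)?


A Horn clause has at most one positive literal.
Clause 1: 1 positive lit(s) -> Horn
Clause 2: 1 positive lit(s) -> Horn
Clause 3: 2 positive lit(s) -> not Horn
Clause 4: 1 positive lit(s) -> Horn
Clause 5: 2 positive lit(s) -> not Horn
Total Horn clauses = 3.

3


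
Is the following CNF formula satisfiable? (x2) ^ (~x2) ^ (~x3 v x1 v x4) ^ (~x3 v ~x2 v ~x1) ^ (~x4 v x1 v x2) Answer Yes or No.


Check all 16 possible truth assignments.
Number of satisfying assignments found: 0.
The formula is unsatisfiable.

No


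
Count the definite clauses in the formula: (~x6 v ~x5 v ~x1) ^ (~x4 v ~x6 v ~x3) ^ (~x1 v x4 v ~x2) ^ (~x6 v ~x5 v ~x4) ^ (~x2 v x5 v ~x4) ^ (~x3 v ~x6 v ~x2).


A definite clause has exactly one positive literal.
Clause 1: 0 positive -> not definite
Clause 2: 0 positive -> not definite
Clause 3: 1 positive -> definite
Clause 4: 0 positive -> not definite
Clause 5: 1 positive -> definite
Clause 6: 0 positive -> not definite
Definite clause count = 2.

2


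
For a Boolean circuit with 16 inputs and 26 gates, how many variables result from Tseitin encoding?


The Tseitin transformation introduces one auxiliary variable per gate.
Total variables = inputs + gates = 16 + 26 = 42.

42


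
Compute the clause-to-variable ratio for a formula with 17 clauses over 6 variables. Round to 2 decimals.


Clause-to-variable ratio = clauses / variables.
17 / 6 = 2.83.

2.83


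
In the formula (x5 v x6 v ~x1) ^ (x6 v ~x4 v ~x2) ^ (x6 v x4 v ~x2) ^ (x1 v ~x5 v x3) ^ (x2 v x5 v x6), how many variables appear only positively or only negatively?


A pure literal appears in only one polarity across all clauses.
Pure literals: x3 (positive only), x6 (positive only).
Count = 2.

2


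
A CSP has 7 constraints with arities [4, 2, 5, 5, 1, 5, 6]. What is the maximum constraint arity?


The arities are: 4, 2, 5, 5, 1, 5, 6.
Scan for the maximum value.
Maximum arity = 6.

6


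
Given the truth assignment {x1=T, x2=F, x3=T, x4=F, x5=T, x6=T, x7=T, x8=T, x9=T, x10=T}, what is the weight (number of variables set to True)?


The weight is the number of variables assigned True.
True variables: x1, x3, x5, x6, x7, x8, x9, x10.
Weight = 8.

8


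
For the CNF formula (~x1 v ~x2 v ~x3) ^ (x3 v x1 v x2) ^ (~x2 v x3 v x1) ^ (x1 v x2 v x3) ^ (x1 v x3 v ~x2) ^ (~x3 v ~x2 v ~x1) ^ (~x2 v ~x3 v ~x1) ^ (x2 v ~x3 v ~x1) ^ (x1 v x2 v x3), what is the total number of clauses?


Each group enclosed in parentheses joined by ^ is one clause.
Counting the conjuncts: 9 clauses.

9


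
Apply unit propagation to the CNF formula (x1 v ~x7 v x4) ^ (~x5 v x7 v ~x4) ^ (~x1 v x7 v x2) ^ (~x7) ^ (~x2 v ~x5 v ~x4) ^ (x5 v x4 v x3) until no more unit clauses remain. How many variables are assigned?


Unit propagation repeatedly assigns the literal in any unit clause, then simplifies.
Assignments in order: x7 = F.
No further unit clauses remain.
Total variables assigned = 1.

1


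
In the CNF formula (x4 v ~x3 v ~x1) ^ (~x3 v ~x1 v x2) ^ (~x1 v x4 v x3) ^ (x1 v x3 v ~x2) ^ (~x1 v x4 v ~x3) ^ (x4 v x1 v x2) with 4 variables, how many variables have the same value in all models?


Find all satisfying assignments: 7 model(s).
Check which variables have the same value in every model.
No variable is fixed across all models.
Backbone size = 0.

0


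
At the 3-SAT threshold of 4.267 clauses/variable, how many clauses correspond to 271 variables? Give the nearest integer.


The 3-SAT phase transition occurs at approximately 4.267 clauses per variable.
m = 4.267 * 271 = 1156.357.
Rounded to nearest integer: 1156.

1156


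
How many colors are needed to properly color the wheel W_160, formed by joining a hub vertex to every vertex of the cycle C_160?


W_160 consists of the cycle C_160 together with a hub vertex adjacent to every cycle vertex.
The cycle C_160 needs 2 colors (even cycle -> 2).
The hub is adjacent to every cycle vertex, so it must receive a new color distinct from all of them.
Chromatic number = 2 + 1 = 3.

3


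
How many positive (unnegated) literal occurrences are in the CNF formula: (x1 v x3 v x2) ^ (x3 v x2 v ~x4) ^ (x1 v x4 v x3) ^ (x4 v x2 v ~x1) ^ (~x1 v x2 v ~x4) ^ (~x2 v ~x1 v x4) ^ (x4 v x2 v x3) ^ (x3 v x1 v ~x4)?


Scan each clause for unnegated literals.
Clause 1: 3 positive; Clause 2: 2 positive; Clause 3: 3 positive; Clause 4: 2 positive; Clause 5: 1 positive; Clause 6: 1 positive; Clause 7: 3 positive; Clause 8: 2 positive.
Total positive literal occurrences = 17.

17


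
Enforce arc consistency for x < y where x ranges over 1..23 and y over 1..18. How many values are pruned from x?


For the constraint x < y, x needs a supporting value in y's domain.
x can be at most 17 (one less than y's maximum).
Valid x values from domain: 17 out of 23.
Pruned = 23 - 17 = 6.

6


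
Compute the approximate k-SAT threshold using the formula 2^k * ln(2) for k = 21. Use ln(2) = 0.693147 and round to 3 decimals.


Using the asymptotic formula: threshold ~ 2^k * ln(2).
2^21 = 2097152.
2097152 * 0.693147 = 1453634.617.

1453634.617


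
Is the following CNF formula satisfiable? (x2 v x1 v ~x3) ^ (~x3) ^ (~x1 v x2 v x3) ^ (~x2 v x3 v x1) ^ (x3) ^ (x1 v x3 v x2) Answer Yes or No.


Check all 8 possible truth assignments.
Number of satisfying assignments found: 0.
The formula is unsatisfiable.

No


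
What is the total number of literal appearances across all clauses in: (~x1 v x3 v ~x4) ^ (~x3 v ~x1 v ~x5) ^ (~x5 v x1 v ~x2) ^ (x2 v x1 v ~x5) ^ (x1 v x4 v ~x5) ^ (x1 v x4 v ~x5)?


Clause lengths: 3, 3, 3, 3, 3, 3.
Sum = 3 + 3 + 3 + 3 + 3 + 3 = 18.

18


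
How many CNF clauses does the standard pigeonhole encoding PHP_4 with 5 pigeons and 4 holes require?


The PHP encoding has two parts:
1) At-least-one-hole clauses: 5 (one per pigeon, each with 4 literals).
2) At-most-one-pigeon-per-hole clauses: 4 holes * C(5,2) = 4 * 10 = 40.
Total clauses = 5 + 40 = 45.

45


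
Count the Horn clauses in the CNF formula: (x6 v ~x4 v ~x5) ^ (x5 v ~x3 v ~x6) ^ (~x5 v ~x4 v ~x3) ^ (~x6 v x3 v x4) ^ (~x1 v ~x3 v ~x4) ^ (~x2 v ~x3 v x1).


A Horn clause has at most one positive literal.
Clause 1: 1 positive lit(s) -> Horn
Clause 2: 1 positive lit(s) -> Horn
Clause 3: 0 positive lit(s) -> Horn
Clause 4: 2 positive lit(s) -> not Horn
Clause 5: 0 positive lit(s) -> Horn
Clause 6: 1 positive lit(s) -> Horn
Total Horn clauses = 5.

5


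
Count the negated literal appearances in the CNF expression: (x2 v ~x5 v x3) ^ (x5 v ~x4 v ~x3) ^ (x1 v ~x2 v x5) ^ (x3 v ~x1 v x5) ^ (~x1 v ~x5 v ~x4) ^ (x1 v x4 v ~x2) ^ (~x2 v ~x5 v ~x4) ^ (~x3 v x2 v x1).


Scan each clause for negated literals.
Clause 1: 1 negative; Clause 2: 2 negative; Clause 3: 1 negative; Clause 4: 1 negative; Clause 5: 3 negative; Clause 6: 1 negative; Clause 7: 3 negative; Clause 8: 1 negative.
Total negative literal occurrences = 13.

13


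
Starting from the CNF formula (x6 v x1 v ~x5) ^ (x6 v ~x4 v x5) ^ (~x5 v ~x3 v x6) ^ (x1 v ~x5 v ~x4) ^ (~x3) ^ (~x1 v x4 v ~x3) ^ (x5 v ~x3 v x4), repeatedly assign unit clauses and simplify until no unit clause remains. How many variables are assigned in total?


Unit propagation repeatedly assigns the literal in any unit clause, then simplifies.
Assignments in order: x3 = F.
No further unit clauses remain.
Total variables assigned = 1.

1


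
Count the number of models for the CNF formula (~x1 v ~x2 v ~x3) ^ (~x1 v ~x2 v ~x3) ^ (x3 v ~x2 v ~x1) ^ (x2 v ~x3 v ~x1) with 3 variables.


Enumerate all 8 truth assignments over 3 variables.
Test each against every clause.
Satisfying assignments found: 5.

5


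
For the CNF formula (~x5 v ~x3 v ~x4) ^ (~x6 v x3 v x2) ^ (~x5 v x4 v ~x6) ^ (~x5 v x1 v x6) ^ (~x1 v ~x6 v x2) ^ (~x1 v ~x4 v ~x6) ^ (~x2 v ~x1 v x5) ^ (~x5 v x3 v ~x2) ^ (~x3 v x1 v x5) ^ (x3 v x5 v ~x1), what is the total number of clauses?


Each group enclosed in parentheses joined by ^ is one clause.
Counting the conjuncts: 10 clauses.

10


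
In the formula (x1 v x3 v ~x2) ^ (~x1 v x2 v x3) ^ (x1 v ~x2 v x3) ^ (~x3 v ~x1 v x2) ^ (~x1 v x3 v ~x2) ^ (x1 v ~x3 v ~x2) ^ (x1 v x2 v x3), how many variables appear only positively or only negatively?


A pure literal appears in only one polarity across all clauses.
No pure literals found.
Count = 0.

0


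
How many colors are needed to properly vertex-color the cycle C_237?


An odd cycle cannot be 2-colored: alternating two colors around the cycle returns to the start with a conflict.
Since 237 is odd, three colors are required (and three suffice).
Chromatic number = 3.

3


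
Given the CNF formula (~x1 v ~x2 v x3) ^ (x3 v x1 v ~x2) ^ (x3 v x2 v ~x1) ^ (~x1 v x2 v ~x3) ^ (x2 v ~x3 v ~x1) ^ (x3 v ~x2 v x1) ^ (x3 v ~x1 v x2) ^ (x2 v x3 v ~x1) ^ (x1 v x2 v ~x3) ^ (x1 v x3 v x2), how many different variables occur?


Identify each distinct variable in the formula.
Variables found: x1, x2, x3.
Total distinct variables = 3.

3


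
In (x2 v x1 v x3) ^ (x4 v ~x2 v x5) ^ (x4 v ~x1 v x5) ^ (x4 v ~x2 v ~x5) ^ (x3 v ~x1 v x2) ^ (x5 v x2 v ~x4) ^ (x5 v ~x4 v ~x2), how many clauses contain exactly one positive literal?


A definite clause has exactly one positive literal.
Clause 1: 3 positive -> not definite
Clause 2: 2 positive -> not definite
Clause 3: 2 positive -> not definite
Clause 4: 1 positive -> definite
Clause 5: 2 positive -> not definite
Clause 6: 2 positive -> not definite
Clause 7: 1 positive -> definite
Definite clause count = 2.

2
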